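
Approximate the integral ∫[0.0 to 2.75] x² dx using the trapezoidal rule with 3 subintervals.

f(x) = x²
a = 0.0, b = 2.75, n = 3
h = (b - a)/n = 0.916667

Trapezoidal rule: (h/2)[f(x₀) + 2f(x₁) + 2f(x₂) + ... + f(xₙ)]

x_0 = 0.0000, f(x_0) = 0.000000, coefficient = 1
x_1 = 0.9167, f(x_1) = 0.840278, coefficient = 2
x_2 = 1.8333, f(x_2) = 3.361111, coefficient = 2
x_3 = 2.7500, f(x_3) = 7.562500, coefficient = 1

I ≈ (0.916667/2) × 15.965278 = 7.317419
Exact value: 6.932292
Error: 0.385127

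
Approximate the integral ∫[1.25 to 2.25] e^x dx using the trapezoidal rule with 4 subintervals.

f(x) = e^x
a = 1.25, b = 2.25, n = 4
h = (b - a)/n = 0.250000

Trapezoidal rule: (h/2)[f(x₀) + 2f(x₁) + 2f(x₂) + ... + f(xₙ)]

x_0 = 1.2500, f(x_0) = 3.490343, coefficient = 1
x_1 = 1.5000, f(x_1) = 4.481689, coefficient = 2
x_2 = 1.7500, f(x_2) = 5.754603, coefficient = 2
x_3 = 2.0000, f(x_3) = 7.389056, coefficient = 2
x_4 = 2.2500, f(x_4) = 9.487736, coefficient = 1

I ≈ (0.250000/2) × 48.228774 = 6.028597
Exact value: 5.997393
Error: 0.031204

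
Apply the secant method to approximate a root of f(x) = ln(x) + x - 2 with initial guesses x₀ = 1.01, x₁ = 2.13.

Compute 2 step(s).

f(x) = ln(x) + x - 2
x₀ = 1.01, x₁ = 2.13

Secant formula: x_{n+1} = x_n - f(x_n)(x_n - x_{n-1})/(f(x_n) - f(x_{n-1}))

Iteration 1:
  f(1.010000) = -0.980050
  f(2.130000) = 0.886122
  x_2 = 2.130000 - 0.886122×(2.130000 - 1.010000)/(0.886122 - (-0.980050))
       = 1.598186
Iteration 2:
  f(2.130000) = 0.886122
  f(1.598186) = 0.067055
  x_3 = 1.598186 - 0.067055×(1.598186 - 2.130000)/(0.067055 - 0.886122)
       = 1.554648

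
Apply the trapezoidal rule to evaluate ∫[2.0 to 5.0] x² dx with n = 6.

f(x) = x²
a = 2.0, b = 5.0, n = 6
h = (b - a)/n = 0.500000

Trapezoidal rule: (h/2)[f(x₀) + 2f(x₁) + 2f(x₂) + ... + f(xₙ)]

x_0 = 2.0000, f(x_0) = 4.000000, coefficient = 1
x_1 = 2.5000, f(x_1) = 6.250000, coefficient = 2
x_2 = 3.0000, f(x_2) = 9.000000, coefficient = 2
x_3 = 3.5000, f(x_3) = 12.250000, coefficient = 2
x_4 = 4.0000, f(x_4) = 16.000000, coefficient = 2
x_5 = 4.5000, f(x_5) = 20.250000, coefficient = 2
x_6 = 5.0000, f(x_6) = 25.000000, coefficient = 1

I ≈ (0.500000/2) × 156.500000 = 39.125000
Exact value: 39.000000
Error: 0.125000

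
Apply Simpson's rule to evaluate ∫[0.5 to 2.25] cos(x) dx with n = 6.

f(x) = cos(x)
a = 0.5, b = 2.25, n = 6
h = (b - a)/n = 0.291667

Simpson's rule: (h/3)[f(x₀) + 4f(x₁) + 2f(x₂) + ... + f(xₙ)]

x_0 = 0.5000, f(x_0) = 0.877583, coefficient = 1
x_1 = 0.7917, f(x_1) = 0.702660, coefficient = 4
x_2 = 1.0833, f(x_2) = 0.468386, coefficient = 2
x_3 = 1.3750, f(x_3) = 0.194548, coefficient = 4
x_4 = 1.6667, f(x_4) = -0.095724, coefficient = 2
x_5 = 1.9583, f(x_5) = -0.377909, coefficient = 4
x_6 = 2.2500, f(x_6) = -0.628174, coefficient = 1

I ≈ (0.291667/3) × 3.071929 = 0.298660
Exact value: 0.298648
Error: 0.000012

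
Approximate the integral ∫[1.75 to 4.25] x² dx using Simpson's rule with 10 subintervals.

f(x) = x²
a = 1.75, b = 4.25, n = 10
h = (b - a)/n = 0.250000

Simpson's rule: (h/3)[f(x₀) + 4f(x₁) + 2f(x₂) + ... + f(xₙ)]

x_0 = 1.7500, f(x_0) = 3.062500, coefficient = 1
x_1 = 2.0000, f(x_1) = 4.000000, coefficient = 4
x_2 = 2.2500, f(x_2) = 5.062500, coefficient = 2
x_3 = 2.5000, f(x_3) = 6.250000, coefficient = 4
x_4 = 2.7500, f(x_4) = 7.562500, coefficient = 2
x_5 = 3.0000, f(x_5) = 9.000000, coefficient = 4
x_6 = 3.2500, f(x_6) = 10.562500, coefficient = 2
x_7 = 3.5000, f(x_7) = 12.250000, coefficient = 4
x_8 = 3.7500, f(x_8) = 14.062500, coefficient = 2
x_9 = 4.0000, f(x_9) = 16.000000, coefficient = 4
x_10 = 4.2500, f(x_10) = 18.062500, coefficient = 1

I ≈ (0.250000/3) × 285.625000 = 23.802083
Exact value: 23.802083
Error: 0.000000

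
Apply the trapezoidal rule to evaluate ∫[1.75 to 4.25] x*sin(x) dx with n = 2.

f(x) = x*sin(x)
a = 1.75, b = 4.25, n = 2
h = (b - a)/n = 1.250000

Trapezoidal rule: (h/2)[f(x₀) + 2f(x₁) + 2f(x₂) + ... + f(xₙ)]

x_0 = 1.7500, f(x_0) = 1.721975, coefficient = 1
x_1 = 3.0000, f(x_1) = 0.423360, coefficient = 2
x_2 = 4.2500, f(x_2) = -3.803705, coefficient = 1

I ≈ (1.250000/2) × -1.235009 = -0.771881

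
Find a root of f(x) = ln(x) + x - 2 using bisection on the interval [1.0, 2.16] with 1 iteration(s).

f(x) = ln(x) + x - 2
Initial interval: [1.0, 2.16]

Iteration 1:
  c_1 = (1.000000 + 2.160000)/2 = 1.580000
  f(c_1) = f(1.580000) = 0.037425
  f(a) × f(c) < 0, new interval: [1.000000, 1.580000]

After 1 iteration(s), the approximation is c_1 = 1.580000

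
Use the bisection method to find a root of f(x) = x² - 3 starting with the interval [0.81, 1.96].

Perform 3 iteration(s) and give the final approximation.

f(x) = x² - 3
Initial interval: [0.81, 1.96]

Iteration 1:
  c_1 = (0.810000 + 1.960000)/2 = 1.385000
  f(c_1) = f(1.385000) = -1.081775
  f(a) × f(c) ≥ 0, new interval: [1.385000, 1.960000]
Iteration 2:
  c_2 = (1.385000 + 1.960000)/2 = 1.672500
  f(c_2) = f(1.672500) = -0.202744
  f(a) × f(c) ≥ 0, new interval: [1.672500, 1.960000]
Iteration 3:
  c_3 = (1.672500 + 1.960000)/2 = 1.816250
  f(c_3) = f(1.816250) = 0.298764
  f(a) × f(c) < 0, new interval: [1.672500, 1.816250]

After 3 iteration(s), the approximation is c_3 = 1.816250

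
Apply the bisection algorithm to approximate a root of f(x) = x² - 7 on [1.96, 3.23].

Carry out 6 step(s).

f(x) = x² - 7
Initial interval: [1.96, 3.23]

Iteration 1:
  c_1 = (1.960000 + 3.230000)/2 = 2.595000
  f(c_1) = f(2.595000) = -0.265975
  f(a) × f(c) ≥ 0, new interval: [2.595000, 3.230000]
Iteration 2:
  c_2 = (2.595000 + 3.230000)/2 = 2.912500
  f(c_2) = f(2.912500) = 1.482656
  f(a) × f(c) < 0, new interval: [2.595000, 2.912500]
Iteration 3:
  c_3 = (2.595000 + 2.912500)/2 = 2.753750
  f(c_3) = f(2.753750) = 0.583139
  f(a) × f(c) < 0, new interval: [2.595000, 2.753750]
Iteration 4:
  c_4 = (2.595000 + 2.753750)/2 = 2.674375
  f(c_4) = f(2.674375) = 0.152282
  f(a) × f(c) < 0, new interval: [2.595000, 2.674375]
Iteration 5:
  c_5 = (2.595000 + 2.674375)/2 = 2.634687
  f(c_5) = f(2.634687) = -0.058422
  f(a) × f(c) ≥ 0, new interval: [2.634687, 2.674375]
Iteration 6:
  c_6 = (2.634687 + 2.674375)/2 = 2.654531
  f(c_6) = f(2.654531) = 0.046536
  f(a) × f(c) < 0, new interval: [2.634687, 2.654531]

After 6 iteration(s), the approximation is c_6 = 2.654531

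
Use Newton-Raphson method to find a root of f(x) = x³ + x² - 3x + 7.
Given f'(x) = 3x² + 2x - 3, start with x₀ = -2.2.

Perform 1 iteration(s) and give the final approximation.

f(x) = x³ + x² - 3x + 7
f'(x) = 3x² + 2x - 3
x₀ = -2.2

Newton-Raphson formula: x_{n+1} = x_n - f(x_n)/f'(x_n)

Iteration 1:
  f(-2.200000) = 7.792000
  f'(-2.200000) = 7.120000
  x_1 = -2.200000 - 7.792000/7.120000 = -3.294382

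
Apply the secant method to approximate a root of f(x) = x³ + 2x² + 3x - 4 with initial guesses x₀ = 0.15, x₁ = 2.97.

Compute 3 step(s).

f(x) = x³ + 2x² + 3x - 4
x₀ = 0.15, x₁ = 2.97

Secant formula: x_{n+1} = x_n - f(x_n)(x_n - x_{n-1})/(f(x_n) - f(x_{n-1}))

Iteration 1:
  f(0.150000) = -3.501625
  f(2.970000) = 48.749873
  x_2 = 2.970000 - 48.749873×(2.970000 - 0.150000)/(48.749873 - (-3.501625))
       = 0.338982
Iteration 2:
  f(2.970000) = 48.749873
  f(0.338982) = -2.714285
  x_3 = 0.338982 - (-2.714285)×(0.338982 - 2.970000)/(-2.714285 - 48.749873)
       = 0.477745
Iteration 3:
  f(0.338982) = -2.714285
  f(0.477745) = -2.001243
  x_4 = 0.477745 - (-2.001243)×(0.477745 - 0.338982)/(-2.001243 - (-2.714285))
       = 0.867202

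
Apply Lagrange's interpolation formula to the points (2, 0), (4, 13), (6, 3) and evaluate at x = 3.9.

Lagrange interpolation formula:
P(x) = Σ yᵢ × Lᵢ(x)
where Lᵢ(x) = Π_{j≠i} (x - xⱼ)/(xᵢ - xⱼ)

L_0(3.9) = (3.9 - 4)/(2 - 4) × (3.9 - 6)/(2 - 6) = 0.026250
L_1(3.9) = (3.9 - 2)/(4 - 2) × (3.9 - 6)/(4 - 6) = 0.997500
L_2(3.9) = (3.9 - 2)/(6 - 2) × (3.9 - 4)/(6 - 4) = -0.023750

P(3.9) = 0×L_0(3.9) + 13×L_1(3.9) + 3×L_2(3.9)
P(3.9) = 12.896250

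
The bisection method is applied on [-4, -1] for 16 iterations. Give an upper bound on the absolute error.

Bisection error bound: |error| ≤ (b-a)/2^n
|error| ≤ (-1 - (-4))/2^16 = 3/2^16
|error| ≤ 0.0000457764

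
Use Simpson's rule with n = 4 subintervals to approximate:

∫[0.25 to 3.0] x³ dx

f(x) = x³
a = 0.25, b = 3.0, n = 4
h = (b - a)/n = 0.687500

Simpson's rule: (h/3)[f(x₀) + 4f(x₁) + 2f(x₂) + ... + f(xₙ)]

x_0 = 0.2500, f(x_0) = 0.015625, coefficient = 1
x_1 = 0.9375, f(x_1) = 0.823975, coefficient = 4
x_2 = 1.6250, f(x_2) = 4.291016, coefficient = 2
x_3 = 2.3125, f(x_3) = 12.366455, coefficient = 4
x_4 = 3.0000, f(x_4) = 27.000000, coefficient = 1

I ≈ (0.687500/3) × 88.359375 = 20.249023
Exact value: 20.249023
Error: 0.000000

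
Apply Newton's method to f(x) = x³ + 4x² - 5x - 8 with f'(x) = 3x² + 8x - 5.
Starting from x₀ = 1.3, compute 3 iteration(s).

f(x) = x³ + 4x² - 5x - 8
f'(x) = 3x² + 8x - 5
x₀ = 1.3

Newton-Raphson formula: x_{n+1} = x_n - f(x_n)/f'(x_n)

Iteration 1:
  f(1.300000) = -5.543000
  f'(1.300000) = 10.470000
  x_1 = 1.300000 - (-5.543000)/10.470000 = 1.829417
Iteration 2:
  f(1.829417) = 2.362620
  f'(1.829417) = 19.675643
  x_2 = 1.829417 - 2.362620/19.675643 = 1.709339
Iteration 3:
  f(1.709339) = 0.135078
  f'(1.709339) = 17.440230
  x_3 = 1.709339 - 0.135078/17.440230 = 1.701594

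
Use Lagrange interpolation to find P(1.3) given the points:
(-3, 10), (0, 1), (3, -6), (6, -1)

Lagrange interpolation formula:
P(x) = Σ yᵢ × Lᵢ(x)
where Lᵢ(x) = Π_{j≠i} (x - xⱼ)/(xᵢ - xⱼ)

L_0(1.3) = (1.3 - 0)/(-3 - 0) × (1.3 - 3)/(-3 - 3) × (1.3 - 6)/(-3 - 6) = -0.064117
L_1(1.3) = (1.3 - (-3))/(0 - (-3)) × (1.3 - 3)/(0 - 3) × (1.3 - 6)/(0 - 6) = 0.636241
L_2(1.3) = (1.3 - (-3))/(3 - (-3)) × (1.3 - 0)/(3 - 0) × (1.3 - 6)/(3 - 6) = 0.486537
L_3(1.3) = (1.3 - (-3))/(6 - (-3)) × (1.3 - 0)/(6 - 0) × (1.3 - 3)/(6 - 3) = -0.058660

P(1.3) = 10×L_0(1.3) + 1×L_1(1.3) + (-6)×L_2(1.3) + (-1)×L_3(1.3)
P(1.3) = -2.865494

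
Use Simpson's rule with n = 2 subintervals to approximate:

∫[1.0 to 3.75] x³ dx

f(x) = x³
a = 1.0, b = 3.75, n = 2
h = (b - a)/n = 1.375000

Simpson's rule: (h/3)[f(x₀) + 4f(x₁) + 2f(x₂) + ... + f(xₙ)]

x_0 = 1.0000, f(x_0) = 1.000000, coefficient = 1
x_1 = 2.3750, f(x_1) = 13.396484, coefficient = 4
x_2 = 3.7500, f(x_2) = 52.734375, coefficient = 1

I ≈ (1.375000/3) × 107.320312 = 49.188477
Exact value: 49.188477
Error: 0.000000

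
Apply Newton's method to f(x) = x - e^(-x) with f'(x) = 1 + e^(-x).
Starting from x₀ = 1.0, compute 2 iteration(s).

f(x) = x - e^(-x)
f'(x) = 1 + e^(-x)
x₀ = 1.0

Newton-Raphson formula: x_{n+1} = x_n - f(x_n)/f'(x_n)

Iteration 1:
  f(1.000000) = 0.632121
  f'(1.000000) = 1.367879
  x_1 = 1.000000 - 0.632121/1.367879 = 0.537883
Iteration 2:
  f(0.537883) = -0.046100
  f'(0.537883) = 1.583983
  x_2 = 0.537883 - (-0.046100)/1.583983 = 0.566987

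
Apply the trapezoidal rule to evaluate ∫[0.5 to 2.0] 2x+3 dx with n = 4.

f(x) = 2x+3
a = 0.5, b = 2.0, n = 4
h = (b - a)/n = 0.375000

Trapezoidal rule: (h/2)[f(x₀) + 2f(x₁) + 2f(x₂) + ... + f(xₙ)]

x_0 = 0.5000, f(x_0) = 4.000000, coefficient = 1
x_1 = 0.8750, f(x_1) = 4.750000, coefficient = 2
x_2 = 1.2500, f(x_2) = 5.500000, coefficient = 2
x_3 = 1.6250, f(x_3) = 6.250000, coefficient = 2
x_4 = 2.0000, f(x_4) = 7.000000, coefficient = 1

I ≈ (0.375000/2) × 44.000000 = 8.250000
Exact value: 8.250000
Error: 0.000000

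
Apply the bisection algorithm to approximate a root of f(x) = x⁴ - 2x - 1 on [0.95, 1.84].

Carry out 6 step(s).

f(x) = x⁴ - 2x - 1
Initial interval: [0.95, 1.84]

Iteration 1:
  c_1 = (0.950000 + 1.840000)/2 = 1.395000
  f(c_1) = f(1.395000) = -0.002987
  f(a) × f(c) ≥ 0, new interval: [1.395000, 1.840000]
Iteration 2:
  c_2 = (1.395000 + 1.840000)/2 = 1.617500
  f(c_2) = f(1.617500) = 2.610058
  f(a) × f(c) < 0, new interval: [1.395000, 1.617500]
Iteration 3:
  c_3 = (1.395000 + 1.617500)/2 = 1.506250
  f(c_3) = f(1.506250) = 1.134904
  f(a) × f(c) < 0, new interval: [1.395000, 1.506250]
Iteration 4:
  c_4 = (1.395000 + 1.506250)/2 = 1.450625
  f(c_4) = f(1.450625) = 0.526883
  f(a) × f(c) < 0, new interval: [1.395000, 1.450625]
Iteration 5:
  c_5 = (1.395000 + 1.450625)/2 = 1.422813
  f(c_5) = f(1.422813) = 0.252552
  f(a) × f(c) < 0, new interval: [1.395000, 1.422813]
Iteration 6:
  c_6 = (1.395000 + 1.422813)/2 = 1.408906
  f(c_6) = f(1.408906) = 0.122479
  f(a) × f(c) < 0, new interval: [1.395000, 1.408906]

After 6 iteration(s), the approximation is c_6 = 1.408906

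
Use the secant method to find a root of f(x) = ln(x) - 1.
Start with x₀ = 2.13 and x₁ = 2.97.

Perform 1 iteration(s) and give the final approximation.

f(x) = ln(x) - 1
x₀ = 2.13, x₁ = 2.97

Secant formula: x_{n+1} = x_n - f(x_n)(x_n - x_{n-1})/(f(x_n) - f(x_{n-1}))

Iteration 1:
  f(2.130000) = -0.243878
  f(2.970000) = 0.088562
  x_2 = 2.970000 - 0.088562×(2.970000 - 2.130000)/(0.088562 - (-0.243878))
       = 2.746224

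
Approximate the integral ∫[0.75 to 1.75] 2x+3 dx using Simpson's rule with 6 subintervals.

f(x) = 2x+3
a = 0.75, b = 1.75, n = 6
h = (b - a)/n = 0.166667

Simpson's rule: (h/3)[f(x₀) + 4f(x₁) + 2f(x₂) + ... + f(xₙ)]

x_0 = 0.7500, f(x_0) = 4.500000, coefficient = 1
x_1 = 0.9167, f(x_1) = 4.833333, coefficient = 4
x_2 = 1.0833, f(x_2) = 5.166667, coefficient = 2
x_3 = 1.2500, f(x_3) = 5.500000, coefficient = 4
x_4 = 1.4167, f(x_4) = 5.833333, coefficient = 2
x_5 = 1.5833, f(x_5) = 6.166667, coefficient = 4
x_6 = 1.7500, f(x_6) = 6.500000, coefficient = 1

I ≈ (0.166667/3) × 99.000000 = 5.500000
Exact value: 5.500000
Error: 0.000000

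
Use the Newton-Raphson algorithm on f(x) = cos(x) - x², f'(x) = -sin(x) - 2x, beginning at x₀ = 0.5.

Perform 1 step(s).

f(x) = cos(x) - x²
f'(x) = -sin(x) - 2x
x₀ = 0.5

Newton-Raphson formula: x_{n+1} = x_n - f(x_n)/f'(x_n)

Iteration 1:
  f(0.500000) = 0.627583
  f'(0.500000) = -1.479426
  x_1 = 0.500000 - 0.627583/(-1.479426) = 0.924207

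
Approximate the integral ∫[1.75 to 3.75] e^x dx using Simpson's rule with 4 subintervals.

f(x) = e^x
a = 1.75, b = 3.75, n = 4
h = (b - a)/n = 0.500000

Simpson's rule: (h/3)[f(x₀) + 4f(x₁) + 2f(x₂) + ... + f(xₙ)]

x_0 = 1.7500, f(x_0) = 5.754603, coefficient = 1
x_1 = 2.2500, f(x_1) = 9.487736, coefficient = 4
x_2 = 2.7500, f(x_2) = 15.642632, coefficient = 2
x_3 = 3.2500, f(x_3) = 25.790340, coefficient = 4
x_4 = 3.7500, f(x_4) = 42.521082, coefficient = 1

I ≈ (0.500000/3) × 220.673251 = 36.778875
Exact value: 36.766479
Error: 0.012396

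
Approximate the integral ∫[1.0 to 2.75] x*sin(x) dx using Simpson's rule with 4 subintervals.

f(x) = x*sin(x)
a = 1.0, b = 2.75, n = 4
h = (b - a)/n = 0.437500

Simpson's rule: (h/3)[f(x₀) + 4f(x₁) + 2f(x₂) + ... + f(xₙ)]

x_0 = 1.0000, f(x_0) = 0.841471, coefficient = 1
x_1 = 1.4375, f(x_1) = 1.424748, coefficient = 4
x_2 = 1.8750, f(x_2) = 1.788911, coefficient = 2
x_3 = 2.3125, f(x_3) = 1.705050, coefficient = 4
x_4 = 2.7500, f(x_4) = 1.049568, coefficient = 1

I ≈ (0.437500/3) × 17.988051 = 2.623257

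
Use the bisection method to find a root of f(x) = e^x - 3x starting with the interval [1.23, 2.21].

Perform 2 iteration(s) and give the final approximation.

f(x) = e^x - 3x
Initial interval: [1.23, 2.21]

Iteration 1:
  c_1 = (1.230000 + 2.210000)/2 = 1.720000
  f(c_1) = f(1.720000) = 0.424528
  f(a) × f(c) < 0, new interval: [1.230000, 1.720000]
Iteration 2:
  c_2 = (1.230000 + 1.720000)/2 = 1.475000
  f(c_2) = f(1.475000) = -0.053964
  f(a) × f(c) ≥ 0, new interval: [1.475000, 1.720000]

After 2 iteration(s), the approximation is c_2 = 1.475000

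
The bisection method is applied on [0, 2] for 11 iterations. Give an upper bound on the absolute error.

Bisection error bound: |error| ≤ (b-a)/2^n
|error| ≤ (2 - 0)/2^11 = 2/2^11
|error| ≤ 0.0009765625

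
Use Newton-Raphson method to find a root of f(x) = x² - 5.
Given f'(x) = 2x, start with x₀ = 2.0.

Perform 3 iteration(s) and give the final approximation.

f(x) = x² - 5
f'(x) = 2x
x₀ = 2.0

Newton-Raphson formula: x_{n+1} = x_n - f(x_n)/f'(x_n)

Iteration 1:
  f(2.000000) = -1.000000
  f'(2.000000) = 4.000000
  x_1 = 2.000000 - (-1.000000)/4.000000 = 2.250000
Iteration 2:
  f(2.250000) = 0.062500
  f'(2.250000) = 4.500000
  x_2 = 2.250000 - 0.062500/4.500000 = 2.236111
Iteration 3:
  f(2.236111) = 0.000193
  f'(2.236111) = 4.472222
  x_3 = 2.236111 - 0.000193/4.472222 = 2.236068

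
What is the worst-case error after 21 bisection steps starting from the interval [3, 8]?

Bisection error bound: |error| ≤ (b-a)/2^n
|error| ≤ (8 - 3)/2^21 = 5/2^21
|error| ≤ 0.0000023842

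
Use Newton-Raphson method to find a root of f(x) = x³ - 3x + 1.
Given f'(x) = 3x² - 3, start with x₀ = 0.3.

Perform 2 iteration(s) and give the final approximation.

f(x) = x³ - 3x + 1
f'(x) = 3x² - 3
x₀ = 0.3

Newton-Raphson formula: x_{n+1} = x_n - f(x_n)/f'(x_n)

Iteration 1:
  f(0.300000) = 0.127000
  f'(0.300000) = -2.730000
  x_1 = 0.300000 - 0.127000/(-2.730000) = 0.346520
Iteration 2:
  f(0.346520) = 0.002048
  f'(0.346520) = -2.639771
  x_2 = 0.346520 - 0.002048/(-2.639771) = 0.347296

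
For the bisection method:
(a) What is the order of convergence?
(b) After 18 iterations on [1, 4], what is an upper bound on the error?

(a) Bisection has linear (order 1) convergence; the error is halved each step.

(b) Error bound = (b-a)/2^n = (4 - 1)/2^{18}
    = 3/2^{18}

(a) 1 (linear); (b) error ≤ 1.14e-05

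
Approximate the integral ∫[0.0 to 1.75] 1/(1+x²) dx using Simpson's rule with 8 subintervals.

f(x) = 1/(1+x²)
a = 0.0, b = 1.75, n = 8
h = (b - a)/n = 0.218750

Simpson's rule: (h/3)[f(x₀) + 4f(x₁) + 2f(x₂) + ... + f(xₙ)]

x_0 = 0.0000, f(x_0) = 1.000000, coefficient = 1
x_1 = 0.2188, f(x_1) = 0.954334, coefficient = 4
x_2 = 0.4375, f(x_2) = 0.839344, coefficient = 2
x_3 = 0.6562, f(x_3) = 0.698976, coefficient = 4
x_4 = 0.8750, f(x_4) = 0.566372, coefficient = 2
x_5 = 1.0938, f(x_5) = 0.455313, coefficient = 4
x_6 = 1.3125, f(x_6) = 0.367288, coefficient = 2
x_7 = 1.5312, f(x_7) = 0.298978, coefficient = 4
x_8 = 1.7500, f(x_8) = 0.246154, coefficient = 1

I ≈ (0.218750/3) × 14.422568 = 1.051646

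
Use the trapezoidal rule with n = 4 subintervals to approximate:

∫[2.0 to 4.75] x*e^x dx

f(x) = x*e^x
a = 2.0, b = 4.75, n = 4
h = (b - a)/n = 0.687500

Trapezoidal rule: (h/2)[f(x₀) + 2f(x₁) + 2f(x₂) + ... + f(xₙ)]

x_0 = 2.0000, f(x_0) = 14.778112, coefficient = 1
x_1 = 2.6875, f(x_1) = 39.492524, coefficient = 2
x_2 = 3.3750, f(x_2) = 98.631958, coefficient = 2
x_3 = 4.0625, f(x_3) = 236.110177, coefficient = 2
x_4 = 4.7500, f(x_4) = 549.025352, coefficient = 1

I ≈ (0.687500/2) × 1312.272782 = 451.093769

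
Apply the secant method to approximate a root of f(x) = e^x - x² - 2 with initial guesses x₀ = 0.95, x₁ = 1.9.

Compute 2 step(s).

f(x) = e^x - x² - 2
x₀ = 0.95, x₁ = 1.9

Secant formula: x_{n+1} = x_n - f(x_n)(x_n - x_{n-1})/(f(x_n) - f(x_{n-1}))

Iteration 1:
  f(0.950000) = -0.316790
  f(1.900000) = 1.075894
  x_2 = 1.900000 - 1.075894×(1.900000 - 0.950000)/(1.075894 - (-0.316790))
       = 1.166094
Iteration 2:
  f(1.900000) = 1.075894
  f(1.166094) = -0.150343
  x_3 = 1.166094 - (-0.150343)×(1.166094 - 1.900000)/(-0.150343 - 1.075894)
       = 1.256075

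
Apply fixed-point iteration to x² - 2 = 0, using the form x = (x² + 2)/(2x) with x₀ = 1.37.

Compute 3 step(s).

Equation: x² - 2 = 0
Fixed-point form: x = (x² + 2)/(2x)
x₀ = 1.37

x_1 = g(1.370000) = 1.414927
x_2 = g(1.414927) = 1.414214
x_3 = g(1.414214) = 1.414214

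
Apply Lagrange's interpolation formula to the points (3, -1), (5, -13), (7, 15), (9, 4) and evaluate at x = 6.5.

Lagrange interpolation formula:
P(x) = Σ yᵢ × Lᵢ(x)
where Lᵢ(x) = Π_{j≠i} (x - xⱼ)/(xᵢ - xⱼ)

L_0(6.5) = (6.5 - 5)/(3 - 5) × (6.5 - 7)/(3 - 7) × (6.5 - 9)/(3 - 9) = -0.039062
L_1(6.5) = (6.5 - 3)/(5 - 3) × (6.5 - 7)/(5 - 7) × (6.5 - 9)/(5 - 9) = 0.273438
L_2(6.5) = (6.5 - 3)/(7 - 3) × (6.5 - 5)/(7 - 5) × (6.5 - 9)/(7 - 9) = 0.820312
L_3(6.5) = (6.5 - 3)/(9 - 3) × (6.5 - 5)/(9 - 5) × (6.5 - 7)/(9 - 7) = -0.054688

P(6.5) = (-1)×L_0(6.5) + (-13)×L_1(6.5) + 15×L_2(6.5) + 4×L_3(6.5)
P(6.5) = 8.570312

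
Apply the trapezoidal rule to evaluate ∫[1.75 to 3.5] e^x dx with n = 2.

f(x) = e^x
a = 1.75, b = 3.5, n = 2
h = (b - a)/n = 0.875000

Trapezoidal rule: (h/2)[f(x₀) + 2f(x₁) + 2f(x₂) + ... + f(xₙ)]

x_0 = 1.7500, f(x_0) = 5.754603, coefficient = 1
x_1 = 2.6250, f(x_1) = 13.804574, coefficient = 2
x_2 = 3.5000, f(x_2) = 33.115452, coefficient = 1

I ≈ (0.875000/2) × 66.479203 = 29.084651
Exact value: 27.360849
Error: 1.723802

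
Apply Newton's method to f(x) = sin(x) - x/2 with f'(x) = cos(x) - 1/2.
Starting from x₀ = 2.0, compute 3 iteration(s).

f(x) = sin(x) - x/2
f'(x) = cos(x) - 1/2
x₀ = 2.0

Newton-Raphson formula: x_{n+1} = x_n - f(x_n)/f'(x_n)

Iteration 1:
  f(2.000000) = -0.090703
  f'(2.000000) = -0.916147
  x_1 = 2.000000 - (-0.090703)/(-0.916147) = 1.900996
Iteration 2:
  f(1.900996) = -0.004520
  f'(1.900996) = -0.824232
  x_2 = 1.900996 - (-0.004520)/(-0.824232) = 1.895512
Iteration 3:
  f(1.895512) = -0.000014
  f'(1.895512) = -0.819039
  x_3 = 1.895512 - (-0.000014)/(-0.819039) = 1.895494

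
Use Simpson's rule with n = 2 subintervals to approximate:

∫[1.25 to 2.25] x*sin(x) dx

f(x) = x*sin(x)
a = 1.25, b = 2.25, n = 2
h = (b - a)/n = 0.500000

Simpson's rule: (h/3)[f(x₀) + 4f(x₁) + 2f(x₂) + ... + f(xₙ)]

x_0 = 1.2500, f(x_0) = 1.186231, coefficient = 1
x_1 = 1.7500, f(x_1) = 1.721975, coefficient = 4
x_2 = 2.2500, f(x_2) = 1.750665, coefficient = 1

I ≈ (0.500000/3) × 9.824797 = 1.637466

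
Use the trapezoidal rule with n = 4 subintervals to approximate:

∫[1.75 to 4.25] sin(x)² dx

f(x) = sin(x)²
a = 1.75, b = 4.25, n = 4
h = (b - a)/n = 0.625000

Trapezoidal rule: (h/2)[f(x₀) + 2f(x₁) + 2f(x₂) + ... + f(xₙ)]

x_0 = 1.7500, f(x_0) = 0.968228, coefficient = 1
x_1 = 2.3750, f(x_1) = 0.481199, coefficient = 2
x_2 = 3.0000, f(x_2) = 0.019915, coefficient = 2
x_3 = 3.6250, f(x_3) = 0.216038, coefficient = 2
x_4 = 4.2500, f(x_4) = 0.801006, coefficient = 1

I ≈ (0.625000/2) × 3.203538 = 1.001106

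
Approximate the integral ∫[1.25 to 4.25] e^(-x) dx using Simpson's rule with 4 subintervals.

f(x) = e^(-x)
a = 1.25, b = 4.25, n = 4
h = (b - a)/n = 0.750000

Simpson's rule: (h/3)[f(x₀) + 4f(x₁) + 2f(x₂) + ... + f(xₙ)]

x_0 = 1.2500, f(x_0) = 0.286505, coefficient = 1
x_1 = 2.0000, f(x_1) = 0.135335, coefficient = 4
x_2 = 2.7500, f(x_2) = 0.063928, coefficient = 2
x_3 = 3.5000, f(x_3) = 0.030197, coefficient = 4
x_4 = 4.2500, f(x_4) = 0.014264, coefficient = 1

I ≈ (0.750000/3) × 1.090755 = 0.272689
Exact value: 0.272241
Error: 0.000448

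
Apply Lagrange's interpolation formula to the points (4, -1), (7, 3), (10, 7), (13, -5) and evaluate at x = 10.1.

Lagrange interpolation formula:
P(x) = Σ yᵢ × Lᵢ(x)
where Lᵢ(x) = Π_{j≠i} (x - xⱼ)/(xᵢ - xⱼ)

L_0(10.1) = (10.1 - 7)/(4 - 7) × (10.1 - 10)/(4 - 10) × (10.1 - 13)/(4 - 13) = 0.005549
L_1(10.1) = (10.1 - 4)/(7 - 4) × (10.1 - 10)/(7 - 10) × (10.1 - 13)/(7 - 13) = -0.032759
L_2(10.1) = (10.1 - 4)/(10 - 4) × (10.1 - 7)/(10 - 7) × (10.1 - 13)/(10 - 13) = 1.015537
L_3(10.1) = (10.1 - 4)/(13 - 4) × (10.1 - 7)/(13 - 7) × (10.1 - 10)/(13 - 10) = 0.011673

P(10.1) = (-1)×L_0(10.1) + 3×L_1(10.1) + 7×L_2(10.1) + (-5)×L_3(10.1)
P(10.1) = 6.946568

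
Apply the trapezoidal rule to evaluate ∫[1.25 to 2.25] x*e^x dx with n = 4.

f(x) = x*e^x
a = 1.25, b = 2.25, n = 4
h = (b - a)/n = 0.250000

Trapezoidal rule: (h/2)[f(x₀) + 2f(x₁) + 2f(x₂) + ... + f(xₙ)]

x_0 = 1.2500, f(x_0) = 4.362929, coefficient = 1
x_1 = 1.5000, f(x_1) = 6.722534, coefficient = 2
x_2 = 1.7500, f(x_2) = 10.070555, coefficient = 2
x_3 = 2.0000, f(x_3) = 14.778112, coefficient = 2
x_4 = 2.2500, f(x_4) = 21.347406, coefficient = 1

I ≈ (0.250000/2) × 88.852735 = 11.106592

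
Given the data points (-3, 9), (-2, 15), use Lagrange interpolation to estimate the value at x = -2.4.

Lagrange interpolation formula:
P(x) = Σ yᵢ × Lᵢ(x)
where Lᵢ(x) = Π_{j≠i} (x - xⱼ)/(xᵢ - xⱼ)

L_0(-2.4) = (-2.4 - (-2))/(-3 - (-2)) = 0.400000
L_1(-2.4) = (-2.4 - (-3))/(-2 - (-3)) = 0.600000

P(-2.4) = 9×L_0(-2.4) + 15×L_1(-2.4)
P(-2.4) = 12.600000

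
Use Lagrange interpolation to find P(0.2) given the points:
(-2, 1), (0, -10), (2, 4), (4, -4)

Lagrange interpolation formula:
P(x) = Σ yᵢ × Lᵢ(x)
where Lᵢ(x) = Π_{j≠i} (x - xⱼ)/(xᵢ - xⱼ)

L_0(0.2) = (0.2 - 0)/(-2 - 0) × (0.2 - 2)/(-2 - 2) × (0.2 - 4)/(-2 - 4) = -0.028500
L_1(0.2) = (0.2 - (-2))/(0 - (-2)) × (0.2 - 2)/(0 - 2) × (0.2 - 4)/(0 - 4) = 0.940500
L_2(0.2) = (0.2 - (-2))/(2 - (-2)) × (0.2 - 0)/(2 - 0) × (0.2 - 4)/(2 - 4) = 0.104500
L_3(0.2) = (0.2 - (-2))/(4 - (-2)) × (0.2 - 0)/(4 - 0) × (0.2 - 2)/(4 - 2) = -0.016500

P(0.2) = 1×L_0(0.2) + (-10)×L_1(0.2) + 4×L_2(0.2) + (-4)×L_3(0.2)
P(0.2) = -8.949500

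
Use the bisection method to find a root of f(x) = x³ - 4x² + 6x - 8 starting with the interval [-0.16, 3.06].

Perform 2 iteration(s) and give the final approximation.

f(x) = x³ - 4x² + 6x - 8
Initial interval: [-0.16, 3.06]

Iteration 1:
  c_1 = (-0.160000 + 3.060000)/2 = 1.450000
  f(c_1) = f(1.450000) = -4.661375
  f(a) × f(c) ≥ 0, new interval: [1.450000, 3.060000]
Iteration 2:
  c_2 = (1.450000 + 3.060000)/2 = 2.255000
  f(c_2) = f(2.255000) = -3.343369
  f(a) × f(c) ≥ 0, new interval: [2.255000, 3.060000]

After 2 iteration(s), the approximation is c_2 = 2.255000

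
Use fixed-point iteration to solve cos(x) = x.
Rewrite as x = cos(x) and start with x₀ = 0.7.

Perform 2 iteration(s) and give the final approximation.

Equation: cos(x) = x
Fixed-point form: x = cos(x)
x₀ = 0.7

x_1 = g(0.700000) = 0.764842
x_2 = g(0.764842) = 0.721492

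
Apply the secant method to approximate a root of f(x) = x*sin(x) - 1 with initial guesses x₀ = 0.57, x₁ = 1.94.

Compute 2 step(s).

f(x) = x*sin(x) - 1
x₀ = 0.57, x₁ = 1.94

Secant formula: x_{n+1} = x_n - f(x_n)(x_n - x_{n-1})/(f(x_n) - f(x_{n-1}))

Iteration 1:
  f(0.570000) = -0.692410
  f(1.940000) = 0.809273
  x_2 = 1.940000 - 0.809273×(1.940000 - 0.570000)/(0.809273 - (-0.692410))
       = 1.201692
Iteration 2:
  f(1.940000) = 0.809273
  f(1.201692) = 0.120759
  x_3 = 1.201692 - 0.120759×(1.201692 - 1.940000)/(0.120759 - 0.809273)
       = 1.072199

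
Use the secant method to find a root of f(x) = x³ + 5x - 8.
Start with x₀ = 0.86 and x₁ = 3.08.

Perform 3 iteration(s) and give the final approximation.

f(x) = x³ + 5x - 8
x₀ = 0.86, x₁ = 3.08

Secant formula: x_{n+1} = x_n - f(x_n)(x_n - x_{n-1})/(f(x_n) - f(x_{n-1}))

Iteration 1:
  f(0.860000) = -3.063944
  f(3.080000) = 36.618112
  x_2 = 3.080000 - 36.618112×(3.080000 - 0.860000)/(36.618112 - (-3.063944))
       = 1.031411
Iteration 2:
  f(3.080000) = 36.618112
  f(1.031411) = -1.745718
  x_3 = 1.031411 - (-1.745718)×(1.031411 - 3.080000)/(-1.745718 - 36.618112)
       = 1.124631
Iteration 3:
  f(1.031411) = -1.745718
  f(1.124631) = -0.954418
  x_4 = 1.124631 - (-0.954418)×(1.124631 - 1.031411)/(-0.954418 - (-1.745718))
       = 1.237067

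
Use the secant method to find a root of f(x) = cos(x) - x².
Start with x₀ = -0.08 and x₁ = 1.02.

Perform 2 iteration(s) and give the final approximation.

f(x) = cos(x) - x²
x₀ = -0.08, x₁ = 1.02

Secant formula: x_{n+1} = x_n - f(x_n)(x_n - x_{n-1})/(f(x_n) - f(x_{n-1}))

Iteration 1:
  f(-0.080000) = 0.990402
  f(1.020000) = -0.517034
  x_2 = 1.020000 - (-0.517034)×(1.020000 - (-0.080000))/(-0.517034 - 0.990402)
       = 0.642712
Iteration 2:
  f(1.020000) = -0.517034
  f(0.642712) = 0.387395
  x_3 = 0.642712 - 0.387395×(0.642712 - 1.020000)/(0.387395 - (-0.517034))
       = 0.804316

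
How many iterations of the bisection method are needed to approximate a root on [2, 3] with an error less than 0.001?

We need (b-a)/2^n ≤ 0.001
(3 - 2)/2^n ≤ 0.001
1/2^n ≤ 0.001
2^n ≥ 1000
n ≥ log₂(1000) = 9.97
n ≥ 10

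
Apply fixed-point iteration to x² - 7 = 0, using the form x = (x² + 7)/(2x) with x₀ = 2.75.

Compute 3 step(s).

Equation: x² - 7 = 0
Fixed-point form: x = (x² + 7)/(2x)
x₀ = 2.75

x_1 = g(2.750000) = 2.647727
x_2 = g(2.647727) = 2.645752
x_3 = g(2.645752) = 2.645751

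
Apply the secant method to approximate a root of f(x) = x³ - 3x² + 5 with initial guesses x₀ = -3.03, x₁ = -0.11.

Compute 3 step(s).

f(x) = x³ - 3x² + 5
x₀ = -3.03, x₁ = -0.11

Secant formula: x_{n+1} = x_n - f(x_n)(x_n - x_{n-1})/(f(x_n) - f(x_{n-1}))

Iteration 1:
  f(-3.030000) = -50.360827
  f(-0.110000) = 4.962369
  x_2 = -0.110000 - 4.962369×(-0.110000 - (-3.030000))/(4.962369 - (-50.360827))
       = -0.371918
Iteration 2:
  f(-0.110000) = 4.962369
  f(-0.371918) = 4.533587
  x_3 = -0.371918 - 4.533587×(-0.371918 - (-0.110000))/(4.533587 - 4.962369)
       = -3.141220
Iteration 3:
  f(-0.371918) = 4.533587
  f(-3.141220) = -55.597037
  x_4 = -3.141220 - (-55.597037)×(-3.141220 - (-0.371918))/(-55.597037 - 4.533587)
       = -0.580711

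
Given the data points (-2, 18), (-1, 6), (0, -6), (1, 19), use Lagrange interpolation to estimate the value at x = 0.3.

Lagrange interpolation formula:
P(x) = Σ yᵢ × Lᵢ(x)
where Lᵢ(x) = Π_{j≠i} (x - xⱼ)/(xᵢ - xⱼ)

L_0(0.3) = (0.3 - (-1))/(-2 - (-1)) × (0.3 - 0)/(-2 - 0) × (0.3 - 1)/(-2 - 1) = 0.045500
L_1(0.3) = (0.3 - (-2))/(-1 - (-2)) × (0.3 - 0)/(-1 - 0) × (0.3 - 1)/(-1 - 1) = -0.241500
L_2(0.3) = (0.3 - (-2))/(0 - (-2)) × (0.3 - (-1))/(0 - (-1)) × (0.3 - 1)/(0 - 1) = 1.046500
L_3(0.3) = (0.3 - (-2))/(1 - (-2)) × (0.3 - (-1))/(1 - (-1)) × (0.3 - 0)/(1 - 0) = 0.149500

P(0.3) = 18×L_0(0.3) + 6×L_1(0.3) + (-6)×L_2(0.3) + 19×L_3(0.3)
P(0.3) = -4.068500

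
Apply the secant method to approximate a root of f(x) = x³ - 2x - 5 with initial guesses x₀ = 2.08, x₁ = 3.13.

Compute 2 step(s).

f(x) = x³ - 2x - 5
x₀ = 2.08, x₁ = 3.13

Secant formula: x_{n+1} = x_n - f(x_n)(x_n - x_{n-1})/(f(x_n) - f(x_{n-1}))

Iteration 1:
  f(2.080000) = -0.161088
  f(3.130000) = 19.404297
  x_2 = 3.130000 - 19.404297×(3.130000 - 2.080000)/(19.404297 - (-0.161088))
       = 2.088645
Iteration 2:
  f(3.130000) = 19.404297
  f(2.088645) = -0.065706
  x_3 = 2.088645 - (-0.065706)×(2.088645 - 3.130000)/(-0.065706 - 19.404297)
       = 2.092159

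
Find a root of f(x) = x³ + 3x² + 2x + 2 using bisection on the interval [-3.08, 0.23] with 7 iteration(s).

f(x) = x³ + 3x² + 2x + 2
Initial interval: [-3.08, 0.23]

Iteration 1:
  c_1 = (-3.080000 + 0.230000)/2 = -1.425000
  f(c_1) = f(-1.425000) = 2.348234
  f(a) × f(c) < 0, new interval: [-3.080000, -1.425000]
Iteration 2:
  c_2 = (-3.080000 + (-1.425000))/2 = -2.252500
  f(c_2) = f(-2.252500) = 1.287633
  f(a) × f(c) < 0, new interval: [-3.080000, -2.252500]
Iteration 3:
  c_3 = (-3.080000 + (-2.252500))/2 = -2.666250
  f(c_3) = f(-2.666250) = -0.959908
  f(a) × f(c) ≥ 0, new interval: [-2.666250, -2.252500]
Iteration 4:
  c_4 = (-2.666250 + (-2.252500))/2 = -2.459375
  f(c_4) = f(-2.459375) = 0.351234
  f(a) × f(c) < 0, new interval: [-2.666250, -2.459375]
Iteration 5:
  c_5 = (-2.666250 + (-2.459375))/2 = -2.562812
  f(c_5) = f(-2.562812) = -0.254174
  f(a) × f(c) ≥ 0, new interval: [-2.562812, -2.459375]
Iteration 6:
  c_6 = (-2.562812 + (-2.459375))/2 = -2.511094
  f(c_6) = f(-2.511094) = 0.060656
  f(a) × f(c) < 0, new interval: [-2.562812, -2.511094]
Iteration 7:
  c_7 = (-2.562812 + (-2.511094))/2 = -2.536953
  f(c_7) = f(-2.536953) = -0.093676
  f(a) × f(c) ≥ 0, new interval: [-2.536953, -2.511094]

After 7 iteration(s), the approximation is c_7 = -2.536953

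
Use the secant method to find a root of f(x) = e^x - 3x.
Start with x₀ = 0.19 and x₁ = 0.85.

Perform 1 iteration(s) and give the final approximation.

f(x) = e^x - 3x
x₀ = 0.19, x₁ = 0.85

Secant formula: x_{n+1} = x_n - f(x_n)(x_n - x_{n-1})/(f(x_n) - f(x_{n-1}))

Iteration 1:
  f(0.190000) = 0.639250
  f(0.850000) = -0.210353
  x_2 = 0.850000 - (-0.210353)×(0.850000 - 0.190000)/(-0.210353 - 0.639250)
       = 0.686591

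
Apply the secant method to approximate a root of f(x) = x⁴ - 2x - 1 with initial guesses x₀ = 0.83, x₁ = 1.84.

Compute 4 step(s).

f(x) = x⁴ - 2x - 1
x₀ = 0.83, x₁ = 1.84

Secant formula: x_{n+1} = x_n - f(x_n)(x_n - x_{n-1})/(f(x_n) - f(x_{n-1}))

Iteration 1:
  f(0.830000) = -2.185417
  f(1.840000) = 6.782287
  x_2 = 1.840000 - 6.782287×(1.840000 - 0.830000)/(6.782287 - (-2.185417))
       = 1.076136
Iteration 2:
  f(1.840000) = 6.782287
  f(1.076136) = -1.811150
  x_3 = 1.076136 - (-1.811150)×(1.076136 - 1.840000)/(-1.811150 - 6.782287)
       = 1.237127
Iteration 3:
  f(1.076136) = -1.811150
  f(1.237127) = -1.131873
  x_4 = 1.237127 - (-1.131873)×(1.237127 - 1.076136)/(-1.131873 - (-1.811150))
       = 1.505386
Iteration 4:
  f(1.237127) = -1.131873
  f(1.505386) = 1.124837
  x_5 = 1.505386 - 1.124837×(1.505386 - 1.237127)/(1.124837 - (-1.131873))
       = 1.371675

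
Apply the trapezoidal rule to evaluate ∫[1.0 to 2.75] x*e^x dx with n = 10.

f(x) = x*e^x
a = 1.0, b = 2.75, n = 10
h = (b - a)/n = 0.175000

Trapezoidal rule: (h/2)[f(x₀) + 2f(x₁) + 2f(x₂) + ... + f(xₙ)]

x_0 = 1.0000, f(x_0) = 2.718282, coefficient = 1
x_1 = 1.1750, f(x_1) = 3.804818, coefficient = 2
x_2 = 1.3500, f(x_2) = 5.207524, coefficient = 2
x_3 = 1.5250, f(x_3) = 7.007594, coefficient = 2
x_4 = 1.7000, f(x_4) = 9.305711, coefficient = 2
x_5 = 1.8750, f(x_5) = 12.226536, coefficient = 2
x_6 = 2.0500, f(x_6) = 15.924197, coefficient = 2
x_7 = 2.2250, f(x_7) = 20.588999, coefficient = 2
x_8 = 2.4000, f(x_8) = 26.455623, coefficient = 2
x_9 = 2.5750, f(x_9) = 33.813142, coefficient = 2
x_10 = 2.7500, f(x_10) = 43.017238, coefficient = 1

I ≈ (0.175000/2) × 314.403808 = 27.510333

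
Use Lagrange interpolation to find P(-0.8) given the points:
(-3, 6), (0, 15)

Lagrange interpolation formula:
P(x) = Σ yᵢ × Lᵢ(x)
where Lᵢ(x) = Π_{j≠i} (x - xⱼ)/(xᵢ - xⱼ)

L_0(-0.8) = (-0.8 - 0)/(-3 - 0) = 0.266667
L_1(-0.8) = (-0.8 - (-3))/(0 - (-3)) = 0.733333

P(-0.8) = 6×L_0(-0.8) + 15×L_1(-0.8)
P(-0.8) = 12.600000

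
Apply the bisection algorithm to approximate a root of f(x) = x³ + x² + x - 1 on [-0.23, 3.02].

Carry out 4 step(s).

f(x) = x³ + x² + x - 1
Initial interval: [-0.23, 3.02]

Iteration 1:
  c_1 = (-0.230000 + 3.020000)/2 = 1.395000
  f(c_1) = f(1.395000) = 5.055730
  f(a) × f(c) < 0, new interval: [-0.230000, 1.395000]
Iteration 2:
  c_2 = (-0.230000 + 1.395000)/2 = 0.582500
  f(c_2) = f(0.582500) = 0.119452
  f(a) × f(c) < 0, new interval: [-0.230000, 0.582500]
Iteration 3:
  c_3 = (-0.230000 + 0.582500)/2 = 0.176250
  f(c_3) = f(0.176250) = -0.787211
  f(a) × f(c) ≥ 0, new interval: [0.176250, 0.582500]
Iteration 4:
  c_4 = (0.176250 + 0.582500)/2 = 0.379375
  f(c_4) = f(0.379375) = -0.422098
  f(a) × f(c) ≥ 0, new interval: [0.379375, 0.582500]

After 4 iteration(s), the approximation is c_4 = 0.379375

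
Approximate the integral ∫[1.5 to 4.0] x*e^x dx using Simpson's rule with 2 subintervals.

f(x) = x*e^x
a = 1.5, b = 4.0, n = 2
h = (b - a)/n = 1.250000

Simpson's rule: (h/3)[f(x₀) + 4f(x₁) + 2f(x₂) + ... + f(xₙ)]

x_0 = 1.5000, f(x_0) = 6.722534, coefficient = 1
x_1 = 2.7500, f(x_1) = 43.017238, coefficient = 4
x_2 = 4.0000, f(x_2) = 218.392600, coefficient = 1

I ≈ (1.250000/3) × 397.184084 = 165.493369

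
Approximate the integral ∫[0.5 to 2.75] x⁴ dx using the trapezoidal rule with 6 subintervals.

f(x) = x⁴
a = 0.5, b = 2.75, n = 6
h = (b - a)/n = 0.375000

Trapezoidal rule: (h/2)[f(x₀) + 2f(x₁) + 2f(x₂) + ... + f(xₙ)]

x_0 = 0.5000, f(x_0) = 0.062500, coefficient = 1
x_1 = 0.8750, f(x_1) = 0.586182, coefficient = 2
x_2 = 1.2500, f(x_2) = 2.441406, coefficient = 2
x_3 = 1.6250, f(x_3) = 6.972900, coefficient = 2
x_4 = 2.0000, f(x_4) = 16.000000, coefficient = 2
x_5 = 2.3750, f(x_5) = 31.816650, coefficient = 2
x_6 = 2.7500, f(x_6) = 57.191406, coefficient = 1

I ≈ (0.375000/2) × 172.888184 = 32.416534
Exact value: 31.449023
Error: 0.967511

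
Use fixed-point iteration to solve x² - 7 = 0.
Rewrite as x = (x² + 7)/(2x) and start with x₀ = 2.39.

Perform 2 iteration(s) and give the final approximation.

Equation: x² - 7 = 0
Fixed-point form: x = (x² + 7)/(2x)
x₀ = 2.39

x_1 = g(2.390000) = 2.659435
x_2 = g(2.659435) = 2.645787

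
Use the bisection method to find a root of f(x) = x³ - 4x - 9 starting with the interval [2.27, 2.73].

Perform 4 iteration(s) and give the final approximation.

f(x) = x³ - 4x - 9
Initial interval: [2.27, 2.73]

Iteration 1:
  c_1 = (2.270000 + 2.730000)/2 = 2.500000
  f(c_1) = f(2.500000) = -3.375000
  f(a) × f(c) ≥ 0, new interval: [2.500000, 2.730000]
Iteration 2:
  c_2 = (2.500000 + 2.730000)/2 = 2.615000
  f(c_2) = f(2.615000) = -1.578042
  f(a) × f(c) ≥ 0, new interval: [2.615000, 2.730000]
Iteration 3:
  c_3 = (2.615000 + 2.730000)/2 = 2.672500
  f(c_3) = f(2.672500) = -0.602320
  f(a) × f(c) ≥ 0, new interval: [2.672500, 2.730000]
Iteration 4:
  c_4 = (2.672500 + 2.730000)/2 = 2.701250
  f(c_4) = f(2.701250) = -0.094650
  f(a) × f(c) ≥ 0, new interval: [2.701250, 2.730000]

After 4 iteration(s), the approximation is c_4 = 2.701250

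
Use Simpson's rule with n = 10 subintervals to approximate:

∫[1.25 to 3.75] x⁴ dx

f(x) = x⁴
a = 1.25, b = 3.75, n = 10
h = (b - a)/n = 0.250000

Simpson's rule: (h/3)[f(x₀) + 4f(x₁) + 2f(x₂) + ... + f(xₙ)]

x_0 = 1.2500, f(x_0) = 2.441406, coefficient = 1
x_1 = 1.5000, f(x_1) = 5.062500, coefficient = 4
x_2 = 1.7500, f(x_2) = 9.378906, coefficient = 2
x_3 = 2.0000, f(x_3) = 16.000000, coefficient = 4
x_4 = 2.2500, f(x_4) = 25.628906, coefficient = 2
x_5 = 2.5000, f(x_5) = 39.062500, coefficient = 4
x_6 = 2.7500, f(x_6) = 57.191406, coefficient = 2
x_7 = 3.0000, f(x_7) = 81.000000, coefficient = 4
x_8 = 3.2500, f(x_8) = 111.566406, coefficient = 2
x_9 = 3.5000, f(x_9) = 150.062500, coefficient = 4
x_10 = 3.7500, f(x_10) = 197.753906, coefficient = 1

I ≈ (0.250000/3) × 1772.476562 = 147.706380
Exact value: 147.705078
Error: 0.001302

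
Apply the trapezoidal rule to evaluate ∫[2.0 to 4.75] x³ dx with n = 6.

f(x) = x³
a = 2.0, b = 4.75, n = 6
h = (b - a)/n = 0.458333

Trapezoidal rule: (h/2)[f(x₀) + 2f(x₁) + 2f(x₂) + ... + f(xₙ)]

x_0 = 2.0000, f(x_0) = 8.000000, coefficient = 1
x_1 = 2.4583, f(x_1) = 14.856698, coefficient = 2
x_2 = 2.9167, f(x_2) = 24.811921, coefficient = 2
x_3 = 3.3750, f(x_3) = 38.443359, coefficient = 2
x_4 = 3.8333, f(x_4) = 56.328704, coefficient = 2
x_5 = 4.2917, f(x_5) = 79.045645, coefficient = 2
x_6 = 4.7500, f(x_6) = 107.171875, coefficient = 1

I ≈ (0.458333/2) × 542.144531 = 124.241455
Exact value: 123.266602
Error: 0.974854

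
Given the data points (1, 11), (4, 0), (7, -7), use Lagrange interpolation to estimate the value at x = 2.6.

Lagrange interpolation formula:
P(x) = Σ yᵢ × Lᵢ(x)
where Lᵢ(x) = Π_{j≠i} (x - xⱼ)/(xᵢ - xⱼ)

L_0(2.6) = (2.6 - 4)/(1 - 4) × (2.6 - 7)/(1 - 7) = 0.342222
L_1(2.6) = (2.6 - 1)/(4 - 1) × (2.6 - 7)/(4 - 7) = 0.782222
L_2(2.6) = (2.6 - 1)/(7 - 1) × (2.6 - 4)/(7 - 4) = -0.124444

P(2.6) = 11×L_0(2.6) + 0×L_1(2.6) + (-7)×L_2(2.6)
P(2.6) = 4.635556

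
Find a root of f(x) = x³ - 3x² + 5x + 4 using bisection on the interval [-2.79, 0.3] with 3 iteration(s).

f(x) = x³ - 3x² + 5x + 4
Initial interval: [-2.79, 0.3]

Iteration 1:
  c_1 = (-2.790000 + 0.300000)/2 = -1.245000
  f(c_1) = f(-1.245000) = -8.804856
  f(a) × f(c) ≥ 0, new interval: [-1.245000, 0.300000]
Iteration 2:
  c_2 = (-1.245000 + 0.300000)/2 = -0.472500
  f(c_2) = f(-0.472500) = 0.862243
  f(a) × f(c) < 0, new interval: [-1.245000, -0.472500]
Iteration 3:
  c_3 = (-1.245000 + (-0.472500))/2 = -0.858750
  f(c_3) = f(-0.858750) = -3.139391
  f(a) × f(c) ≥ 0, new interval: [-0.858750, -0.472500]

After 3 iteration(s), the approximation is c_3 = -0.858750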